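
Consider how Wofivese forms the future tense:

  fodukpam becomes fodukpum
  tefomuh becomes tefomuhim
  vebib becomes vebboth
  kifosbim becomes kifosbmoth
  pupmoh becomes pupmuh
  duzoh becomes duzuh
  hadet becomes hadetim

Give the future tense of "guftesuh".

"guftesuh" has last vowel 'u'. The one such stem in the data (tefomuh → tefomuhim) adds -im, so the same rule applies.
So guftesuh → guftesuhim.

guftesuhim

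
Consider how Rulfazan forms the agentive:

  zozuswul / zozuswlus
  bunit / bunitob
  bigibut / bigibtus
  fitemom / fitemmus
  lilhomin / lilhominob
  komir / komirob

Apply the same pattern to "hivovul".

bunit and bigibut both end in -t yet inflect differently (bunitob, bigibtus), so the final letter is not what conditions the rule; the last vowel is.
"hivovul" has last vowel 'u'. The stems whose last vowel is 'u' (zozuswul → zozuswlus, bigibut → bigibtus) delete the last vowel and add -us.
So hivovul → hivovlus.

hivovlus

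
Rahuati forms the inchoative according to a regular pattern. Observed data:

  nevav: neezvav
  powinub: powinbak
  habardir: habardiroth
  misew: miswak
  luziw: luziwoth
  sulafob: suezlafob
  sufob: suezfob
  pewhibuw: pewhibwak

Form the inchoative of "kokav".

koezkav

"kokav" has last vowel 'a'. The one such stem in the data (nevav → neezvav) inserts -ez- after the first vowel (as do sulafob, sufob), so the same rule applies.
The other patterns: stems whose last vowel is 'e' or 'u' delete the last vowel and add -ak; stems whose last vowel is 'i' add -oth.
So kokav → koezkav.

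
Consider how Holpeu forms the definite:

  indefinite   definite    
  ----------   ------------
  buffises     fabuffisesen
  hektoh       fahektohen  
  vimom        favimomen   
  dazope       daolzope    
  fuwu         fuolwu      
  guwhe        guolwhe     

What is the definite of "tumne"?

dazope and buffises both have last vowel 'e' yet inflect differently (daolzope, fabuffisesen), so the last vowel is not what conditions the rule; whether the stem ends in a vowel or a consonant is.
"tumne" ends in a vowel. The stems ending in a vowel (fuwu → fuolwu, dazope → daolzope, guwhe → guolwhe) insert -ol- after the first vowel.
The other pattern: stems ending in a consonant add fa- … -en around the stem.
So tumne → tuolmne.

tuolmne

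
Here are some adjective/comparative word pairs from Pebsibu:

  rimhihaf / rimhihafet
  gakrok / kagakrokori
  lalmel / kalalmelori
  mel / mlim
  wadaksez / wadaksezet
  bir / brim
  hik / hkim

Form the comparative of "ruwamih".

ruwamihet

hik and gakrok both end in -k yet inflect differently (hkim, kagakrokori), so the final letter is not what conditions the rule; the number of vowels is.
"ruwamih" has 3 vowels. The stems with 3 vowels (rimhihaf → rimhihafet, wadaksez → wadaksezet) add -et.
The other patterns: stems with 1 vowel delete the last vowel and add -im; stems with 2 vowels add ka- … -ori around the stem.
So ruwamih → ruwamihet.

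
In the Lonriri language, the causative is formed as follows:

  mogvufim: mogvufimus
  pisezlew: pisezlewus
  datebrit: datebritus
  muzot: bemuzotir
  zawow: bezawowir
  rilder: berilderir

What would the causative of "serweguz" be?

serweguzus

datebrit and muzot both end in -t yet inflect differently (datebritus, bemuzotir), so the final letter is not what conditions the rule; the number of vowels is.
"serweguz" has 3 vowels. The stems with 3 vowels (mogvufim → mogvufimus, pisezlew → pisezlewus, datebrit → datebritus) add -us.
The other pattern: stems with 2 vowels add be- … -ir around the stem.
So serweguz → serweguzus.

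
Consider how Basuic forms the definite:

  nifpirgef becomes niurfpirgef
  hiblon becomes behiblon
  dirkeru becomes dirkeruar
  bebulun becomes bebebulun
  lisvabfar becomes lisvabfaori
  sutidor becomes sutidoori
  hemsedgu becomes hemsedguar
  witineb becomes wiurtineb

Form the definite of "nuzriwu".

hiblon and sutidor both have last vowel 'o' yet inflect differently (behiblon, sutidoori), so the last vowel is not what conditions the rule; the final letter is.
"nuzriwu" ends in -u. The stems ending in -u (hemsedgu → hemsedguar, dirkeru → dirkeruar) add -ar.
The other patterns: stems ending in -n add the prefix be-; stems ending in -r drop the final letter and add -ori; stems ending in -b or -f insert -ur- after the first vowel.
So nuzriwu → nuzriwuar.

nuzriwuar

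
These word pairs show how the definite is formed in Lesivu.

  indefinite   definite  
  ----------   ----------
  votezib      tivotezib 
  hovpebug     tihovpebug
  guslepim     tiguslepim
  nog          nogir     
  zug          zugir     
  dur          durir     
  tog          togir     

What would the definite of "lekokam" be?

tilekokam

"lekokam" has 3 vowels. The stems with 3 vowels (votezib → tivotezib, hovpebug → tihovpebug, guslepim → tiguslepim) add the prefix ti-.
The other pattern: stems with 1 vowel add -ir.
So lekokam → tilekokam.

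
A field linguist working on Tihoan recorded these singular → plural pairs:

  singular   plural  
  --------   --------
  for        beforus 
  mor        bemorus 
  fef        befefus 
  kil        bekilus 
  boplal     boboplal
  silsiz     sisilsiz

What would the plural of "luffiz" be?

luluffiz

"luffiz" has 2 vowels. The stems with 2 vowels (boplal → boboplal, silsiz → sisilsiz) repeat the first consonant+vowel as a prefix.
The other pattern: stems with 1 vowel add be- … -us around the stem.
So luffiz → luluffiz.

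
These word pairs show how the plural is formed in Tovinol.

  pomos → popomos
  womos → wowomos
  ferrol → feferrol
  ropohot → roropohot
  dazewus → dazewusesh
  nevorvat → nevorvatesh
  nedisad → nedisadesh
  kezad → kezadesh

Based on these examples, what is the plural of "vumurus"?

vumurusesh

womos and dazewus both end in -s yet inflect differently (wowomos, dazewusesh), so the final letter is not what conditions the rule; the last vowel is.
"vumurus" has last vowel 'u'. The one such stem in the data (dazewus → dazewusesh) adds -esh, so the same rule applies.
So vumurus → vumurusesh.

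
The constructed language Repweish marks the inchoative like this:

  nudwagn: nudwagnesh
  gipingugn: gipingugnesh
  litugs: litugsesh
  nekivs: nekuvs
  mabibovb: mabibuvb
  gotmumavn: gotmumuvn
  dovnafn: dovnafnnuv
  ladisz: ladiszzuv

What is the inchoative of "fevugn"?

fevugnesh

litugs and nekivs both end in -s yet inflect differently (litugsesh, nekuvs), so the final letter is not what conditions the rule; the second-to-last letter is.
"fevugn" has second-to-last letter 'g'. The stems whose second-to-last letter is 'g' (nudwagn → nudwagnesh, gipingugn → gipingugnesh, litugs → litugsesh) add -esh.
The other patterns: stems whose second-to-last letter is 'v' change the last vowel to 'u'; stems whose second-to-last letter is 'f' or 's' double the final consonant and add -uv.
So fevugn → fevugnesh.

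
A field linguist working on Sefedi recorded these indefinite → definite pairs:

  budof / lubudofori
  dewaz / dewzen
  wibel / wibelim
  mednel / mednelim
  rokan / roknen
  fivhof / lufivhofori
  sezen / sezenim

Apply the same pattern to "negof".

"negof" has last vowel 'o'. The stems whose last vowel is 'o' (budof → lubudofori, fivhof → lufivhofori) add lu- … -ori around the stem.
So negof → lunegofori.

lunegofori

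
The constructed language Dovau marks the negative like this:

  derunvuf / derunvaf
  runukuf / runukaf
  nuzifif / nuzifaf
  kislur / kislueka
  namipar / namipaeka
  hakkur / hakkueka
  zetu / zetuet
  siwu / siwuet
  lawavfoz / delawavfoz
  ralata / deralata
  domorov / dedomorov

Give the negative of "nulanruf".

"nulanruf" ends in -f. The stems ending in -f (derunvuf → derunvaf, runukuf → runukaf, nuzifif → nuzifaf) change the last vowel to 'a'.
So nulanruf → nulanraf.

nulanraf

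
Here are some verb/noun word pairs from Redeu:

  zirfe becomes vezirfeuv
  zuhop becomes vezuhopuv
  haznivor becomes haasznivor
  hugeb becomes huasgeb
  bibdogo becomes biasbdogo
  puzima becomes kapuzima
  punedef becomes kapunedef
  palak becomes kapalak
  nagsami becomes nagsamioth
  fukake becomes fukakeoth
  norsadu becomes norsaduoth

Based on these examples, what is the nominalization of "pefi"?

zirfe and fukake both end in -e yet inflect differently (vezirfeuv, fukakeoth), so the final letter is not what conditions the rule; the first letter is.
"pefi" begins with p-. The stems beginning with p- (puzima → kapuzima, punedef → kapunedef, palak → kapalak) add the prefix ka-.
The other patterns: stems beginning with z- add ve- … -uv around the stem; stems beginning with b- or h- insert -as- after the first vowel; stems beginning with f- or n- add -oth.
So pefi → kapefi.

kapefi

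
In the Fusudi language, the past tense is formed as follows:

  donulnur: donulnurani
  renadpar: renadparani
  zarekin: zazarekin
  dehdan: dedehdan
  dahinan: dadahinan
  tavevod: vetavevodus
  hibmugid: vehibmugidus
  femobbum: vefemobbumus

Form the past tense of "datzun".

dadatzun

"datzun" ends in -n. The stems ending in -n (zarekin → zazarekin, dehdan → dedehdan, dahinan → dadahinan) repeat the first consonant+vowel as a prefix.
The other patterns: stems ending in -r add -ani; stems ending in -d or -m add ve- … -us around the stem.
So datzun → dadatzun.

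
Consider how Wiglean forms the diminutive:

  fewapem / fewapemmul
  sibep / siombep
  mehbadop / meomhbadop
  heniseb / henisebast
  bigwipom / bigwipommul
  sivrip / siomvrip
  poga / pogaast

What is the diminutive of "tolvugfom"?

bigwipom and mehbadop both have last vowel 'o' yet inflect differently (bigwipommul, meomhbadop), so the last vowel is not what conditions the rule; the final letter is.
"tolvugfom" ends in -m. The stems ending in -m (bigwipom → bigwipommul, fewapem → fewapemmul) double the final consonant and add -ul.
The other patterns: stems ending in -p insert -om- after the first vowel; stems ending in -a or -b add -ast.
So tolvugfom → tolvugfommul.

tolvugfommul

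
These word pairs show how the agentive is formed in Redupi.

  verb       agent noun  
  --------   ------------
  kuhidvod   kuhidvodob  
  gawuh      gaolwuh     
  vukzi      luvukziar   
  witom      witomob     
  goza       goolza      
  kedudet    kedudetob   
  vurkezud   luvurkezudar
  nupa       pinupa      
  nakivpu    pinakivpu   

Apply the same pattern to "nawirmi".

pinawirmi

goza and nupa both end in -a yet inflect differently (goolza, pinupa), so the final letter is not what conditions the rule; the first letter is.
"nawirmi" begins with n-. The stems beginning with n- (nakivpu → pinakivpu, nupa → pinupa) add the prefix pi-.
So nawirmi → pinawirmi.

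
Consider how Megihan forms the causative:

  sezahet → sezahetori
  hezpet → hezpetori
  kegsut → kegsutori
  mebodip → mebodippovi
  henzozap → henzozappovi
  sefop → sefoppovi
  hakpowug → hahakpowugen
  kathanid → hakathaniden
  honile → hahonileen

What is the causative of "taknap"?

taknappovi

kegsut and hakpowug both have last vowel 'u' yet inflect differently (kegsutori, hahakpowugen), so the last vowel is not what conditions the rule; the final letter is.
"taknap" ends in -p. The stems ending in -p (mebodip → mebodippovi, henzozap → henzozappovi, sefop → sefoppovi) double the final consonant and add -ovi.
So taknap → taknappovi.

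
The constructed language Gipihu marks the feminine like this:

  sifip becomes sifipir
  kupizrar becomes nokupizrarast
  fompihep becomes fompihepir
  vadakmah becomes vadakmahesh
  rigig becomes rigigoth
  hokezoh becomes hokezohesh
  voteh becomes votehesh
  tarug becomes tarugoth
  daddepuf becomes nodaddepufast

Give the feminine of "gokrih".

gokrihesh

fompihep and voteh both have last vowel 'e' yet inflect differently (fompihepir, votehesh), so the last vowel is not what conditions the rule; the final letter is.
"gokrih" ends in -h. The stems ending in -h (hokezoh → hokezohesh, vadakmah → vadakmahesh, voteh → votehesh) add -esh.
The other patterns: stems ending in -p add -ir; stems ending in -g add -oth; stems ending in -f or -r add no- … -ast around the stem.
So gokrih → gokrihesh.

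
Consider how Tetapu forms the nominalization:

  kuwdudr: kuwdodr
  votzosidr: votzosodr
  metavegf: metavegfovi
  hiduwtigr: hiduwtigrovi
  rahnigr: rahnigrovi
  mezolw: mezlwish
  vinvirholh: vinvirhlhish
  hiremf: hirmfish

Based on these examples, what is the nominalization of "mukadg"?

mukodg

kuwdudr and hiduwtigr both end in -r yet inflect differently (kuwdodr, hiduwtigrovi), so the final letter is not what conditions the rule; the second-to-last letter is.
"mukadg" has second-to-last letter 'd'. The stems whose second-to-last letter is 'd' (kuwdudr → kuwdodr, votzosidr → votzosodr) change the last vowel to 'o'.
The other patterns: stems whose second-to-last letter is 'g' add -ovi; stems whose second-to-last letter is 'l' or 'm' delete the last vowel and add -ish.
So mukadg → mukodg.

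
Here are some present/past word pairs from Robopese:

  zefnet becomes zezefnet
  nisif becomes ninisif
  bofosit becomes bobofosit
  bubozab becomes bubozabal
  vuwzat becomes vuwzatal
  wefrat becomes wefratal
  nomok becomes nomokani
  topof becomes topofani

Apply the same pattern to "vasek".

zefnet and vuwzat both end in -t yet inflect differently (zezefnet, vuwzatal), so the final letter is not what conditions the rule; the last vowel is.
"vasek" has last vowel 'e'. The one such stem in the data (zefnet → zezefnet) repeats the first consonant+vowel as a prefix (as do nisif, bofosit), so the same rule applies.
The other patterns: stems whose last vowel is 'a' add -al; stems whose last vowel is 'o' add -ani.
So vasek → vavasek.

vavasek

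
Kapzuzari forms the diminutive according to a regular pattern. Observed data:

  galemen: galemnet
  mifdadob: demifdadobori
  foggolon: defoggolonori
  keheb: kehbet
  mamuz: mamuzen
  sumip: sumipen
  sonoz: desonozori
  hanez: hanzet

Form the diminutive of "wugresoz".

"wugresoz" has last vowel 'o'. The stems whose last vowel is 'o' (foggolon → defoggolonori, mifdadob → demifdadobori, sonoz → desonozori) add de- … -ori around the stem.
So wugresoz → dewugresozori.

dewugresozori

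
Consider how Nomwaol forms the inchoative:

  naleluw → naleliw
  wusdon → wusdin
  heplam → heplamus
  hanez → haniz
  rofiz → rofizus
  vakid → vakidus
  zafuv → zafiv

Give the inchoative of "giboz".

"giboz" has last vowel 'o'. The one such stem in the data (wusdon → wusdin) changes the last vowel to 'i' (as do hanez, zafuv), so the same rule applies.
The other pattern: stems whose last vowel is 'a' or 'i' add -us.
So giboz → gibiz.

gibiz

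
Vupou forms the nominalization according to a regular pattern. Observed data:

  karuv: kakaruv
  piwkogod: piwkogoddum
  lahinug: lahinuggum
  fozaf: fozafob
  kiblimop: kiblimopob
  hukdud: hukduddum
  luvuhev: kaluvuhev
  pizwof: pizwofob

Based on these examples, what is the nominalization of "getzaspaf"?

kiblimop and piwkogod both have last vowel 'o' yet inflect differently (kiblimopob, piwkogoddum), so the last vowel is not what conditions the rule; the final letter is.
"getzaspaf" ends in -f. The stems ending in -f (fozaf → fozafob, pizwof → pizwofob) add -ob.
So getzaspaf → getzaspafob.

getzaspafob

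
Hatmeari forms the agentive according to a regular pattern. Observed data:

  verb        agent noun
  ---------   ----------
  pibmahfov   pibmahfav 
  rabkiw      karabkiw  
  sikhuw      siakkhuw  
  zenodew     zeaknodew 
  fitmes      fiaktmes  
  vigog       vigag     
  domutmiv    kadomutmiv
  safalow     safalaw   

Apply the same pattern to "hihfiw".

safalow and sikhuw both end in -w yet inflect differently (safalaw, siakkhuw), so the final letter is not what conditions the rule; the last vowel is.
"hihfiw" has last vowel 'i'. The stems whose last vowel is 'i' (domutmiv → kadomutmiv, rabkiw → karabkiw) add the prefix ka-.
The other patterns: stems whose last vowel is 'o' change the last vowel to 'a'; stems whose last vowel is 'e' or 'u' insert -ak- after the first vowel.
So hihfiw → kahihfiw.

kahihfiw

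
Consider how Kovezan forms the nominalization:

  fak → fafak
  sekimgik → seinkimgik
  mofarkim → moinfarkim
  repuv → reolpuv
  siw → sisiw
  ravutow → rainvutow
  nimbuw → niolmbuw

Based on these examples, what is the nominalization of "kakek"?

"kakek" has 2 vowels. The stems with 2 vowels (repuv → reolpuv, nimbuw → niolmbuw) insert -ol- after the first vowel.
The other patterns: stems with 1 vowel repeat the first consonant+vowel as a prefix; stems with 3 vowels insert -in- after the first vowel.
So kakek → kaolkek.

kaolkek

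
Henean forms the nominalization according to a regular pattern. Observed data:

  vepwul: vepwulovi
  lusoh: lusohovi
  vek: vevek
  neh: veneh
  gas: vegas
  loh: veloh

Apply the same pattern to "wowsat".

wowsatovi

lusoh and neh both end in -h yet inflect differently (lusohovi, veneh), so the final letter is not what conditions the rule; the number of vowels is.
"wowsat" has 2 vowels. The stems with 2 vowels (vepwul → vepwulovi, lusoh → lusohovi) add -ovi.
The other pattern: stems with 1 vowel add the prefix ve-.
So wowsat → wowsatovi.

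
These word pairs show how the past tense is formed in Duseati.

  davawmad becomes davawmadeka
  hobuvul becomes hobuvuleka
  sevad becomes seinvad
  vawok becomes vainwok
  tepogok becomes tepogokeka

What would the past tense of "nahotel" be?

nahoteleka

davawmad and sevad both end in -d yet inflect differently (davawmadeka, seinvad), so the final letter is not what conditions the rule; the number of vowels is.
"nahotel" has 3 vowels. The stems with 3 vowels (hobuvul → hobuvuleka, tepogok → tepogokeka, davawmad → davawmadeka) add -eka.
The other pattern: stems with 2 vowels insert -in- after the first vowel.
So nahotel → nahoteleka.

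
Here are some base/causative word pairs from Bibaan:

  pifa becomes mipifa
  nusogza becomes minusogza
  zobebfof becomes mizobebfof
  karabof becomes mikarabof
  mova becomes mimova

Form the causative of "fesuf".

mifesuf

Every pair shown (pifa → mipifa, nusogza → minusogza, zobebfof → mizobebfof, …) follows the same rule: add the prefix mi-.
So fesuf → mifesuf.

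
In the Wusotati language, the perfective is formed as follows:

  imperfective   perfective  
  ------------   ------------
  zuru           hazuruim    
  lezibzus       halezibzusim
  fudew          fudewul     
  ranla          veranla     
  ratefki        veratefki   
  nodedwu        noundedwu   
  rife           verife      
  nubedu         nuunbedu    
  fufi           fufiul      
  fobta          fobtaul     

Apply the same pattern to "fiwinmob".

"fiwinmob" begins with f-. The stems beginning with f- (fudew → fudewul, fobta → fobtaul, fufi → fufiul) add -ul.
The other patterns: stems beginning with r- add the prefix ve-; stems beginning with n- insert -un- after the first vowel; stems beginning with l- or z- add ha- … -im around the stem.
So fiwinmob → fiwinmobul.

fiwinmobul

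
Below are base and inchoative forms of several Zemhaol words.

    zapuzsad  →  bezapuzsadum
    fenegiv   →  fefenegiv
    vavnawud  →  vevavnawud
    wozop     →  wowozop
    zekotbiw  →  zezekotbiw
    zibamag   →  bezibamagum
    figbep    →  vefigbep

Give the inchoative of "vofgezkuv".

"vofgezkuv" has last vowel 'u'. The one such stem in the data (vavnawud → vevavnawud) adds the prefix ve-, so the same rule applies.
So vofgezkuv → vevofgezkuv.

vevofgezkuv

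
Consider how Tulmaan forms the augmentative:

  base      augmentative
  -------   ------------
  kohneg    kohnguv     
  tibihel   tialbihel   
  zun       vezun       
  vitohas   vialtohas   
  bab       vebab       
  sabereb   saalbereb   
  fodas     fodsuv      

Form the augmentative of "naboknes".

bab and sabereb both end in -b yet inflect differently (vebab, saalbereb), so the final letter is not what conditions the rule; the number of vowels is.
"naboknes" has 3 vowels. The stems with 3 vowels (tibihel → tialbihel, sabereb → saalbereb, vitohas → vialtohas) insert -al- after the first vowel.
So naboknes → naalboknes.

naalboknes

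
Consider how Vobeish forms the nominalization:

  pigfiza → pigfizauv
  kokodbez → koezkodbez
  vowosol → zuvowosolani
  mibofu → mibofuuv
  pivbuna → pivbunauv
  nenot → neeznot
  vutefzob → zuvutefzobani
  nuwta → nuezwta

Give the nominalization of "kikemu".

pigfiza and nuwta both end in -a yet inflect differently (pigfizauv, nuezwta), so the final letter is not what conditions the rule; the first letter is.
"kikemu" begins with k-. The one such stem in the data (kokodbez → koezkodbez) inserts -ez- after the first vowel (as do nuwta, nenot), so the same rule applies.
The other patterns: stems beginning with m- or p- add -uv; stems beginning with v- add zu- … -ani around the stem.
So kikemu → kiezkemu.

kiezkemu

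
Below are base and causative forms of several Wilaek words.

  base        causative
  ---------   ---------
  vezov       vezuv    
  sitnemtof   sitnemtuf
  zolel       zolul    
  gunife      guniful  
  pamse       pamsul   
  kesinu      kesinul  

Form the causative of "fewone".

zolel and gunife both have last vowel 'e' yet inflect differently (zolul, guniful), so the last vowel is not what conditions the rule; whether the stem ends in a vowel or a consonant is.
"fewone" ends in a vowel. The stems ending in a vowel (gunife → guniful, pamse → pamsul, kesinu → kesinul) drop the final letter and add -ul.
The other pattern: stems ending in a consonant change the last vowel to 'u'.
So fewone → fewonul.

fewonul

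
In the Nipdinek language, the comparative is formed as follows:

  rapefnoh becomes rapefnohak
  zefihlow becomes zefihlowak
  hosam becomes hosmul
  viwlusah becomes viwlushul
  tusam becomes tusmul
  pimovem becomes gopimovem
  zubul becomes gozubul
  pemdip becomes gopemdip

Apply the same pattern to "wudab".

rapefnoh and viwlusah both end in -h yet inflect differently (rapefnohak, viwlushul), so the final letter is not what conditions the rule; the last vowel is.
"wudab" has last vowel 'a'. The stems whose last vowel is 'a' (hosam → hosmul, viwlusah → viwlushul, tusam → tusmul) delete the last vowel and add -ul.
The other patterns: stems whose last vowel is 'o' add -ak; stems whose last vowel is 'e', 'i' or 'u' add the prefix go-.
So wudab → wudbul.

wudbul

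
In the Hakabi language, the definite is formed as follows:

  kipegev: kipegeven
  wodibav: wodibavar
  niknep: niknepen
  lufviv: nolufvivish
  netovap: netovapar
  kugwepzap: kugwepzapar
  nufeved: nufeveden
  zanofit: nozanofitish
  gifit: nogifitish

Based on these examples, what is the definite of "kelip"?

nokelipish

niknep and kugwepzap both end in -p yet inflect differently (niknepen, kugwepzapar), so the final letter is not what conditions the rule; the last vowel is.
"kelip" has last vowel 'i'. The stems whose last vowel is 'i' (zanofit → nozanofitish, gifit → nogifitish, lufviv → nolufvivish) add no- … -ish around the stem.
So kelip → nokelipish.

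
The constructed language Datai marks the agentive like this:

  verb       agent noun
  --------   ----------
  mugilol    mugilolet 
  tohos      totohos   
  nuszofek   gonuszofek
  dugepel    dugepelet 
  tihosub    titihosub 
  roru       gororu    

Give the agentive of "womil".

roru and tihosub both have last vowel 'u' yet inflect differently (gororu, titihosub), so the last vowel is not what conditions the rule; the final letter is.
"womil" ends in -l. The stems ending in -l (mugilol → mugilolet, dugepel → dugepelet) add -et.
The other patterns: stems ending in -k or -u add the prefix go-; stems ending in -b or -s repeat the first consonant+vowel as a prefix.
So womil → womilet.

womilet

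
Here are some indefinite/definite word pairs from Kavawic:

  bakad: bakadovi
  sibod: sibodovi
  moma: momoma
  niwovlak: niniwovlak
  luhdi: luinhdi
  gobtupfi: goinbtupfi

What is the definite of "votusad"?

votusadovi

bakad and moma both have last vowel 'a' yet inflect differently (bakadovi, momoma), so the last vowel is not what conditions the rule; the final letter is.
"votusad" ends in -d. The stems ending in -d (bakad → bakadovi, sibod → sibodovi) add -ovi.
The other patterns: stems ending in -a or -k repeat the first consonant+vowel as a prefix; stems ending in -i insert -in- after the first vowel.
So votusad → votusadovi.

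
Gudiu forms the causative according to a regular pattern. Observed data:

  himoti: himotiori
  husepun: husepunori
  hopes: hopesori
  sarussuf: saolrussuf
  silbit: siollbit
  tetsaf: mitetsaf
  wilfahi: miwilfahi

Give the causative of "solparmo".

"solparmo" begins with s-. The stems beginning with s- (sarussuf → saolrussuf, silbit → siollbit) insert -ol- after the first vowel.
The other patterns: stems beginning with h- add -ori; stems beginning with t- or w- add the prefix mi-.
So solparmo → soollparmo.

soollparmo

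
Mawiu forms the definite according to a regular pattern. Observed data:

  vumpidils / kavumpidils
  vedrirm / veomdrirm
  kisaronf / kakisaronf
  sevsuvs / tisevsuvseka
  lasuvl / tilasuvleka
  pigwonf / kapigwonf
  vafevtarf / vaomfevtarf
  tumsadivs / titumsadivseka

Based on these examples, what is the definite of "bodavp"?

tibodavpeka

sevsuvs and vumpidils both end in -s yet inflect differently (tisevsuvseka, kavumpidils), so the final letter is not what conditions the rule; the second-to-last letter is.
"bodavp" has second-to-last letter 'v'. The stems whose second-to-last letter is 'v' (sevsuvs → tisevsuvseka, tumsadivs → titumsadivseka, lasuvl → tilasuvleka) add ti- … -eka around the stem.
The other patterns: stems whose second-to-last letter is 'r' insert -om- after the first vowel; stems whose second-to-last letter is 'l' or 'n' add the prefix ka-.
So bodavp → tibodavpeka.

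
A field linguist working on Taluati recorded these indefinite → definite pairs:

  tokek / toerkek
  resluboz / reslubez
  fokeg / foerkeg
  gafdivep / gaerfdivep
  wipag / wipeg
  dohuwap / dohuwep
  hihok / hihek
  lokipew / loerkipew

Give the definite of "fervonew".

"fervonew" has last vowel 'e'. The stems whose last vowel is 'e' (gafdivep → gaerfdivep, lokipew → loerkipew, tokek → toerkek) insert -er- after the first vowel.
The other pattern: stems whose last vowel is 'a' or 'o' change the last vowel to 'e'.
So fervonew → feerrvonew.

feerrvonew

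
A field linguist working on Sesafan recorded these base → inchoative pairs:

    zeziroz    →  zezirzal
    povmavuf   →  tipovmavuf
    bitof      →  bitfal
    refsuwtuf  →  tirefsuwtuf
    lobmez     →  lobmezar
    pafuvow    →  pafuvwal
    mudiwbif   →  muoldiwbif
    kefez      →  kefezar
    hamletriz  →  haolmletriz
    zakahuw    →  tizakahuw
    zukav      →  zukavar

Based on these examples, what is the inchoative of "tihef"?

tihefar

mudiwbif and bitof both end in -f yet inflect differently (muoldiwbif, bitfal), so the final letter is not what conditions the rule; the last vowel is.
"tihef" has last vowel 'e'. The stems whose last vowel is 'e' (kefez → kefezar, lobmez → lobmezar) add -ar.
The other patterns: stems whose last vowel is 'i' insert -ol- after the first vowel; stems whose last vowel is 'o' delete the last vowel and add -al; stems whose last vowel is 'u' add the prefix ti-.
So tihef → tihefar.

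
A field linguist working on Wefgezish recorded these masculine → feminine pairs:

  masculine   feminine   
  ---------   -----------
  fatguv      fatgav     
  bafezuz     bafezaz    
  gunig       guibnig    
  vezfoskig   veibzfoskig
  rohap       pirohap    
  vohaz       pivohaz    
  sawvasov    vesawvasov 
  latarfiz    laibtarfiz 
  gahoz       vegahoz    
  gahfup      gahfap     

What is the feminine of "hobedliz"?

hoibbedliz

latarfiz and vohaz both end in -z yet inflect differently (laibtarfiz, pivohaz), so the final letter is not what conditions the rule; the last vowel is.
"hobedliz" has last vowel 'i'. The stems whose last vowel is 'i' (vezfoskig → veibzfoskig, gunig → guibnig, latarfiz → laibtarfiz) insert -ib- after the first vowel.
So hobedliz → hoibbedliz.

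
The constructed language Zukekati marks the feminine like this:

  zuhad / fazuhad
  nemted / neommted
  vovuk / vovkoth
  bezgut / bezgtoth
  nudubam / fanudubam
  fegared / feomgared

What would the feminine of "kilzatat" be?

fakilzatat

fegared and zuhad both end in -d yet inflect differently (feomgared, fazuhad), so the final letter is not what conditions the rule; the last vowel is.
"kilzatat" has last vowel 'a'. The stems whose last vowel is 'a' (zuhad → fazuhad, nudubam → fanudubam) add the prefix fa-.
So kilzatat → fakilzatat.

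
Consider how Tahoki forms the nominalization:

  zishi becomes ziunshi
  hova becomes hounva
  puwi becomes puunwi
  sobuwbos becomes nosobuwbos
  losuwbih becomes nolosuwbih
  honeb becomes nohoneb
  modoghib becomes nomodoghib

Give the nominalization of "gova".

gounva

zishi and losuwbih both have last vowel 'i' yet inflect differently (ziunshi, nolosuwbih), so the last vowel is not what conditions the rule; whether the stem ends in a vowel or a consonant is.
"gova" ends in a vowel. The stems ending in a vowel (zishi → ziunshi, hova → hounva, puwi → puunwi) insert -un- after the first vowel.
The other pattern: stems ending in a consonant add the prefix no-.
So gova → gounva.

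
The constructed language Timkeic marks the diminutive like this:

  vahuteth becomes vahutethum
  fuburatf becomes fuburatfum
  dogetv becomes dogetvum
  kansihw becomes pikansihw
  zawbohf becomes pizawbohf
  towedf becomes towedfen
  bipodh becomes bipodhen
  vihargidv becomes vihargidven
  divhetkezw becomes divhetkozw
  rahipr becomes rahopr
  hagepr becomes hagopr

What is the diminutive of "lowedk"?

lowedken

fuburatf and zawbohf both end in -f yet inflect differently (fuburatfum, pizawbohf), so the final letter is not what conditions the rule; the second-to-last letter is.
"lowedk" has second-to-last letter 'd'. The stems whose second-to-last letter is 'd' (towedf → towedfen, bipodh → bipodhen, vihargidv → vihargidven) add -en.
So lowedk → lowedken.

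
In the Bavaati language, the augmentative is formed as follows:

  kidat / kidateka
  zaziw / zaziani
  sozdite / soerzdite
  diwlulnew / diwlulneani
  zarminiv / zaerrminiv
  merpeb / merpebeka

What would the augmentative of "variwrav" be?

diwlulnew and merpeb both have last vowel 'e' yet inflect differently (diwlulneani, merpebeka), so the last vowel is not what conditions the rule; the final letter is.
"variwrav" ends in -v. The one such stem in the data (zarminiv → zaerrminiv) inserts -er- after the first vowel (as does sozdite), so the same rule applies.
The other patterns: stems ending in -w drop the final letter and add -ani; stems ending in -b or -t add -eka.
So variwrav → vaerriwrav.

vaerriwrav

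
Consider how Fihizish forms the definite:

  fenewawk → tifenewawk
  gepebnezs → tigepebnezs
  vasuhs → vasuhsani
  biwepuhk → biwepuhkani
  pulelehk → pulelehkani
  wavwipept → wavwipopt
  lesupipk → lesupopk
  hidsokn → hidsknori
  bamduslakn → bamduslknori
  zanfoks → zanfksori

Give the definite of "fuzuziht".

"fuzuziht" has second-to-last letter 'h'. The stems whose second-to-last letter is 'h' (vasuhs → vasuhsani, biwepuhk → biwepuhkani, pulelehk → pulelehkani) add -ani.
The other patterns: stems whose second-to-last letter is 'w' or 'z' add the prefix ti-; stems whose second-to-last letter is 'p' change the last vowel to 'o'; stems whose second-to-last letter is 'k' delete the last vowel and add -ori.
So fuzuziht → fuzuzihtani.

fuzuzihtani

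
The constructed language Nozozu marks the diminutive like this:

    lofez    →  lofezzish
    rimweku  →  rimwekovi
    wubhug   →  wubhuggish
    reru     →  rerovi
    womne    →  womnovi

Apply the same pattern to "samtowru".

samtowrovi

"samtowru" ends in a vowel. The stems ending in a vowel (rimweku → rimwekovi, womne → womnovi, reru → rerovi) drop the final letter and add -ovi.
The other pattern: stems ending in a consonant double the final consonant and add -ish.
So samtowru → samtowrovi.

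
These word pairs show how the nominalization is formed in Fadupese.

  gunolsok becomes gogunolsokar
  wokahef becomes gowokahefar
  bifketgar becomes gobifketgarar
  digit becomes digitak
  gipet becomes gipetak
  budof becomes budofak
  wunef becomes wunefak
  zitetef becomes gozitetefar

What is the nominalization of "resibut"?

zitetef and wunef both end in -f yet inflect differently (gozitetefar, wunefak), so the final letter is not what conditions the rule; the number of vowels is.
"resibut" has 3 vowels. The stems with 3 vowels (bifketgar → gobifketgarar, zitetef → gozitetefar, gunolsok → gogunolsokar) add go- … -ar around the stem.
The other pattern: stems with 2 vowels add -ak.
So resibut → goresibutar.

goresibutar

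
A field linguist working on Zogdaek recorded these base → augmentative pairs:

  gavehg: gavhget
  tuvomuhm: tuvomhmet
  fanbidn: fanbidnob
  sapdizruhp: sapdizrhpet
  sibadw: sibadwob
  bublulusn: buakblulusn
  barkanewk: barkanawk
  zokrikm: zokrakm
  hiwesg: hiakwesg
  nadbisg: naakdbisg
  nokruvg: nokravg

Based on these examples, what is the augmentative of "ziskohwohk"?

nadbisg and gavehg both end in -g yet inflect differently (naakdbisg, gavhget), so the final letter is not what conditions the rule; the second-to-last letter is.
"ziskohwohk" has second-to-last letter 'h'. The stems whose second-to-last letter is 'h' (tuvomuhm → tuvomhmet, gavehg → gavhget, sapdizruhp → sapdizrhpet) delete the last vowel and add -et.
So ziskohwohk → ziskohwhket.

ziskohwhket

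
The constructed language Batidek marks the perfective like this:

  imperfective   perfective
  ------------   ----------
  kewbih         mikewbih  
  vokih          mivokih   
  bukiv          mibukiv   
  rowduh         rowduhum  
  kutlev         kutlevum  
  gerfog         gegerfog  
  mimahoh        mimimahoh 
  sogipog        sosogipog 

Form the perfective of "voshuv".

kewbih and rowduh both end in -h yet inflect differently (mikewbih, rowduhum), so the final letter is not what conditions the rule; the last vowel is.
"voshuv" has last vowel 'u'. The one such stem in the data (rowduh → rowduhum) adds -um, so the same rule applies.
The other patterns: stems whose last vowel is 'i' add the prefix mi-; stems whose last vowel is 'o' repeat the first consonant+vowel as a prefix.
So voshuv → voshuvum.

voshuvum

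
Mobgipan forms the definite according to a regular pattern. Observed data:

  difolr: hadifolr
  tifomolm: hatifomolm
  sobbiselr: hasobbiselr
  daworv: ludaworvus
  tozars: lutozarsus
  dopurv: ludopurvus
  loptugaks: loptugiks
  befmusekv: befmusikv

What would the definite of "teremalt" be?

hateremalt

tozars and loptugaks both end in -s yet inflect differently (lutozarsus, loptugiks), so the final letter is not what conditions the rule; the second-to-last letter is.
"teremalt" has second-to-last letter 'l'. The stems whose second-to-last letter is 'l' (difolr → hadifolr, tifomolm → hatifomolm, sobbiselr → hasobbiselr) add the prefix ha-.
The other patterns: stems whose second-to-last letter is 'r' add lu- … -us around the stem; stems whose second-to-last letter is 'k' change the last vowel to 'i'.
So teremalt → hateremalt.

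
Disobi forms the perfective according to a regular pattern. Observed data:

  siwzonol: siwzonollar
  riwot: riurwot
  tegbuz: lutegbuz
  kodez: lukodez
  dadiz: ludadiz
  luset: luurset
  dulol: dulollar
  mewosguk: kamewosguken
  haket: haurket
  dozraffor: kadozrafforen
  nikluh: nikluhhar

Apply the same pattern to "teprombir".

kateprombiren

"teprombir" ends in -r. The one such stem in the data (dozraffor → kadozrafforen) adds ka- … -en around the stem, so the same rule applies.
So teprombir → kateprombiren.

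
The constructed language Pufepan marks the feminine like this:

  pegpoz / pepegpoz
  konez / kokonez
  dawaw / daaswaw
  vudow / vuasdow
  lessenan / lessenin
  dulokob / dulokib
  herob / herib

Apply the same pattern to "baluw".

baasluw

pegpoz and vudow both have last vowel 'o' yet inflect differently (pepegpoz, vuasdow), so the last vowel is not what conditions the rule; the final letter is.
"baluw" ends in -w. The stems ending in -w (dawaw → daaswaw, vudow → vuasdow) insert -as- after the first vowel.
The other patterns: stems ending in -z repeat the first consonant+vowel as a prefix; stems ending in -b or -n change the last vowel to 'i'.
So baluw → baasluw.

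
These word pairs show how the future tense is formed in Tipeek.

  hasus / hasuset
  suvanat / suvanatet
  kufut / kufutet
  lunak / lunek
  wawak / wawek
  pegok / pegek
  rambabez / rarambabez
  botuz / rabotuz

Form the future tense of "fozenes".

suvanat and lunak both have last vowel 'a' yet inflect differently (suvanatet, lunek), so the last vowel is not what conditions the rule; the final letter is.
"fozenes" ends in -s. The one such stem in the data (hasus → hasuset) adds -et, so the same rule applies.
So fozenes → fozeneset.

fozeneset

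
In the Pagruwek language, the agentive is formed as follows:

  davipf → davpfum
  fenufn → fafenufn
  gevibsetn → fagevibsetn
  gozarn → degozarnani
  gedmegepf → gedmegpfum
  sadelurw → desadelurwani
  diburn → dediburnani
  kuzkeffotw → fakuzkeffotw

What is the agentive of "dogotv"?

fenufn and gozarn both end in -n yet inflect differently (fafenufn, degozarnani), so the final letter is not what conditions the rule; the second-to-last letter is.
"dogotv" has second-to-last letter 't'. The stems whose second-to-last letter is 't' (kuzkeffotw → fakuzkeffotw, gevibsetn → fagevibsetn) add the prefix fa-.
So dogotv → fadogotv.

fadogotv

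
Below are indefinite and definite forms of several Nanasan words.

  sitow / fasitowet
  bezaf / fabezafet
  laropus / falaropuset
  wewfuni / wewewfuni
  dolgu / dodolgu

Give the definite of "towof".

fatowofet

"towof" ends in a consonant. The stems ending in a consonant (sitow → fasitowet, bezaf → fabezafet, laropus → falaropuset) add fa- … -et around the stem.
So towof → fatowofet.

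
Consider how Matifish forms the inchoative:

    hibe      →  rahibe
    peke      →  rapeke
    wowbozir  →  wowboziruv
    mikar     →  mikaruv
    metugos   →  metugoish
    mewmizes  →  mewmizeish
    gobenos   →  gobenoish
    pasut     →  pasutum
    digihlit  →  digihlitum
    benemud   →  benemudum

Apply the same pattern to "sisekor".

sisekoruv

"sisekor" ends in -r. The stems ending in -r (wowbozir → wowboziruv, mikar → mikaruv) add -uv.
The other patterns: stems ending in -e add the prefix ra-; stems ending in -s drop the final letter and add -ish; stems ending in -d or -t add -um.
So sisekor → sisekoruv.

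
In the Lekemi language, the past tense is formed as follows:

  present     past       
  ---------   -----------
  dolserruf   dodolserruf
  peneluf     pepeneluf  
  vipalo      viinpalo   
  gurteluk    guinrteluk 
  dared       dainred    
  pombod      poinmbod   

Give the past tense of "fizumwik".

fiinzumwik

dolserruf and gurteluk both have last vowel 'u' yet inflect differently (dodolserruf, guinrteluk), so the last vowel is not what conditions the rule; the final letter is.
"fizumwik" ends in -k. The one such stem in the data (gurteluk → guinrteluk) inserts -in- after the first vowel (as do vipalo, dared), so the same rule applies.
The other pattern: stems ending in -f repeat the first consonant+vowel as a prefix.
So fizumwik → fiinzumwik.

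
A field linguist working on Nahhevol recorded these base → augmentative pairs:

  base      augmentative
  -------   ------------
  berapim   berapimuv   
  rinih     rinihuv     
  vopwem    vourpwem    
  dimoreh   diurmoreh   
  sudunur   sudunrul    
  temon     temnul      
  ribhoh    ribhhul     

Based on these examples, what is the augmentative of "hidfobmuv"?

"hidfobmuv" has last vowel 'u'. The one such stem in the data (sudunur → sudunrul) deletes the last vowel and adds -ul (as do temon, ribhoh), so the same rule applies.
The other patterns: stems whose last vowel is 'i' add -uv; stems whose last vowel is 'e' insert -ur- after the first vowel.
So hidfobmuv → hidfobmvul.

hidfobmvul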